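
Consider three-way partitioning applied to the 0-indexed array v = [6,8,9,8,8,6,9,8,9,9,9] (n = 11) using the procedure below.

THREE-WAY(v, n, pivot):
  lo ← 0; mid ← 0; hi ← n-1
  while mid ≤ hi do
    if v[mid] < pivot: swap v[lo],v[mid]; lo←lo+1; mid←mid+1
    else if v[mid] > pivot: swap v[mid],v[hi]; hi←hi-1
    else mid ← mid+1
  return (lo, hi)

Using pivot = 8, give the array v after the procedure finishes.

[6,6,8,8,8,8,9,9,9,9,9]

lo=0 mid=0 hi=10
6<8: swap(0,0), lo=1 mid=1 ⇒ [6,8,9,8,8,6,9,8,9,9,9]
8=8: mid=2
9>8: swap(2,10), hi=9 ⇒ [6,8,9,8,8,6,9,8,9,9,9]
9>8: swap(2,9), hi=8 ⇒ [6,8,9,8,8,6,9,8,9,9,9]
9>8: swap(2,8), hi=7 ⇒ [6,8,9,8,8,6,9,8,9,9,9]
9>8: swap(2,7), hi=6 ⇒ [6,8,8,8,8,6,9,9,9,9,9]
8=8: mid=3
8=8: mid=4
8=8: mid=5
6<8: swap(1,5), lo=2 mid=6 ⇒ [6,6,8,8,8,8,9,9,9,9,9]
9>8: swap(6,6), hi=5 ⇒ [6,6,8,8,8,8,9,9,9,9,9]
done. lo=2 hi=5; v=[6,6,8,8,8,8,9,9,9,9,9]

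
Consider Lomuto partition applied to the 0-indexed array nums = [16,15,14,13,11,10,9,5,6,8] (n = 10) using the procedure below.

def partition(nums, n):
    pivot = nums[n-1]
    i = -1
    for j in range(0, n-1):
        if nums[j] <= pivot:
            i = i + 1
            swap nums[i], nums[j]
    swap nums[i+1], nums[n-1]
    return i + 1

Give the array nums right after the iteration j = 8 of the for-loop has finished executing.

[5,6,14,13,11,10,9,16,15,8]

pivot = nums[9] = 8; i = -1
j=0: nums[0]=16 > 8 → no swap
j=1: nums[1]=15 > 8 → no swap
j=2: nums[2]=14 > 8 → no swap
j=3: nums[3]=13 > 8 → no swap
j=4: nums[4]=11 > 8 → no swap
j=5: nums[5]=10 > 8 → no swap
j=6: nums[6]=9 > 8 → no swap
j=7: nums[7]=5 ≤ 8 → i=0, swap nums[0],nums[7] → [5,15,14,13,11,10,9,16,6,8]
j=8: nums[8]=6 ≤ 8 → i=1, swap nums[1],nums[8] → [5,6,14,13,11,10,9,16,15,8]
(after j=8) nums = [5,6,14,13,11,10,9,16,15,8]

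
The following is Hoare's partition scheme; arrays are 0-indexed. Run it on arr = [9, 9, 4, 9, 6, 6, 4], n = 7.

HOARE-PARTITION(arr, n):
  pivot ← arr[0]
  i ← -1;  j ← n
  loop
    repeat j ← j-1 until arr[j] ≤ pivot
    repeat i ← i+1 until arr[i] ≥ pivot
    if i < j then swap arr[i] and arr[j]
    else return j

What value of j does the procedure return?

pivot=9
j stops at 6 (4), i stops at 0 (9); swap ⇒ [4, 9, 4, 9, 6, 6, 9]
j stops at 5 (6), i stops at 1 (9); swap ⇒ [4, 6, 4, 9, 6, 9, 9]
j stops at 4 (6), i stops at 3 (9); swap ⇒ [4, 6, 4, 6, 9, 9, 9]
j stops at 3, i stops at 4; i≥j ⇒ return 3. arr=[4, 6, 4, 6, 9, 9, 9]

3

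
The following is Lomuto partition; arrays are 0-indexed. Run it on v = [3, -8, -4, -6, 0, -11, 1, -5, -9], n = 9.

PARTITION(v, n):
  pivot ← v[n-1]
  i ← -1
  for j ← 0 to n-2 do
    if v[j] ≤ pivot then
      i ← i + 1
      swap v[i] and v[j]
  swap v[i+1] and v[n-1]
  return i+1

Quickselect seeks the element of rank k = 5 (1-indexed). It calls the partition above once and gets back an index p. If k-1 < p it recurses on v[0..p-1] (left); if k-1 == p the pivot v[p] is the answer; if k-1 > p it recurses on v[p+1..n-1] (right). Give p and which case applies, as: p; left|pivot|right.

1; right

pivot = v[8] = -9; i = -1
j=0: v[0]=3 > -9 → no swap
j=1: v[1]=-8 > -9 → no swap
j=2: v[2]=-4 > -9 → no swap
j=3: v[3]=-6 > -9 → no swap
j=4: v[4]=0 > -9 → no swap
j=5: v[5]=-11 ≤ -9 → i=0, swap v[0],v[5] → [-11, -8, -4, -6, 0, 3, 1, -5, -9]
j=6: v[6]=1 > -9 → no swap
j=7: v[7]=-5 > -9 → no swap
final swap v[1],v[8] → [-11, -9, -4, -6, 0, 3, 1, -5, -8]; return 1
p = 1; k-1 = 4 > 1 ⇒ right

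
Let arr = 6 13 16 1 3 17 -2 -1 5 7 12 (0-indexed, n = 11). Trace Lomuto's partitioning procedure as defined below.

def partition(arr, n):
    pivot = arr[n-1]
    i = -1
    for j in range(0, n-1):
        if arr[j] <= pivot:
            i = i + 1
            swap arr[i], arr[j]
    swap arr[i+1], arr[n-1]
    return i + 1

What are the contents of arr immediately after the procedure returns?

6 1 3 -2 -1 5 7 12 17 13 16

pivot = arr[10] = 12; i = -1
j=0: arr[0]=6 ≤ 12 → i=0, swap arr[0],arr[0] (no change) → 6 13 16 1 3 17 -2 -1 5 7 12
j=1: arr[1]=13 > 12 → no swap
j=2: arr[2]=16 > 12 → no swap
j=3: arr[3]=1 ≤ 12 → i=1, swap arr[1],arr[3] → 6 1 16 13 3 17 -2 -1 5 7 12
j=4: arr[4]=3 ≤ 12 → i=2, swap arr[2],arr[4] → 6 1 3 13 16 17 -2 -1 5 7 12
j=5: arr[5]=17 > 12 → no swap
j=6: arr[6]=-2 ≤ 12 → i=3, swap arr[3],arr[6] → 6 1 3 -2 16 17 13 -1 5 7 12
j=7: arr[7]=-1 ≤ 12 → i=4, swap arr[4],arr[7] → 6 1 3 -2 -1 17 13 16 5 7 12
j=8: arr[8]=5 ≤ 12 → i=5, swap arr[5],arr[8] → 6 1 3 -2 -1 5 13 16 17 7 12
j=9: arr[9]=7 ≤ 12 → i=6, swap arr[6],arr[9] → 6 1 3 -2 -1 5 7 16 17 13 12
final swap arr[7],arr[10] → 6 1 3 -2 -1 5 7 12 17 13 16; return 7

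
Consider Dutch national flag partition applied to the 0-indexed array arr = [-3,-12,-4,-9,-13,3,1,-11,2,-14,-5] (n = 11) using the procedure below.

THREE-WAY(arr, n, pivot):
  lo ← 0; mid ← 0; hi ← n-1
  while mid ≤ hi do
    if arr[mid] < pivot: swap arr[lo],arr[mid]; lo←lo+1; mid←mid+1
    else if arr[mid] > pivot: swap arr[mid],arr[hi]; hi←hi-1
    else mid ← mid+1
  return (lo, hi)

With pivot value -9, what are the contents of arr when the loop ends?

[-14,-12,-11,-13,-9,1,3,2,-4,-5,-3]

lo=0 mid=0 hi=10
-3>-9: swap(0,10), hi=9 ⇒ [-5,-12,-4,-9,-13,3,1,-11,2,-14,-3]
-5>-9: swap(0,9), hi=8 ⇒ [-14,-12,-4,-9,-13,3,1,-11,2,-5,-3]
-14<-9: swap(0,0), lo=1 mid=1 ⇒ [-14,-12,-4,-9,-13,3,1,-11,2,-5,-3]
-12<-9: swap(1,1), lo=2 mid=2 ⇒ [-14,-12,-4,-9,-13,3,1,-11,2,-5,-3]
-4>-9: swap(2,8), hi=7 ⇒ [-14,-12,2,-9,-13,3,1,-11,-4,-5,-3]
2>-9: swap(2,7), hi=6 ⇒ [-14,-12,-11,-9,-13,3,1,2,-4,-5,-3]
-11<-9: swap(2,2), lo=3 mid=3 ⇒ [-14,-12,-11,-9,-13,3,1,2,-4,-5,-3]
-9=-9: mid=4
-13<-9: swap(3,4), lo=4 mid=5 ⇒ [-14,-12,-11,-13,-9,3,1,2,-4,-5,-3]
3>-9: swap(5,6), hi=5 ⇒ [-14,-12,-11,-13,-9,1,3,2,-4,-5,-3]
1>-9: swap(5,5), hi=4 ⇒ [-14,-12,-11,-13,-9,1,3,2,-4,-5,-3]
done. lo=4 hi=4; arr=[-14,-12,-11,-13,-9,1,3,2,-4,-5,-3]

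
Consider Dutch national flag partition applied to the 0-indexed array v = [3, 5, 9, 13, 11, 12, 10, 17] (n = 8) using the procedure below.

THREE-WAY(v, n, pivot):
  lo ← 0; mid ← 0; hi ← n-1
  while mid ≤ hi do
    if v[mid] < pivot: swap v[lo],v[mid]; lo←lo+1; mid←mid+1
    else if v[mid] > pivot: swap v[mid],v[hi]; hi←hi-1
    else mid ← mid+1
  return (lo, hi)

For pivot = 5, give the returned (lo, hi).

lo=0 mid=0 hi=7
3<5: swap(0,0), lo=1 mid=1 ⇒ [3, 5, 9, 13, 11, 12, 10, 17]
5=5: mid=2
9>5: swap(2,7), hi=6 ⇒ [3, 5, 17, 13, 11, 12, 10, 9]
17>5: swap(2,6), hi=5 ⇒ [3, 5, 10, 13, 11, 12, 17, 9]
10>5: swap(2,5), hi=4 ⇒ [3, 5, 12, 13, 11, 10, 17, 9]
12>5: swap(2,4), hi=3 ⇒ [3, 5, 11, 13, 12, 10, 17, 9]
11>5: swap(2,3), hi=2 ⇒ [3, 5, 13, 11, 12, 10, 17, 9]
13>5: swap(2,2), hi=1 ⇒ [3, 5, 13, 11, 12, 10, 17, 9]
done. lo=1 hi=1; v=[3, 5, 13, 11, 12, 10, 17, 9]

(1, 1)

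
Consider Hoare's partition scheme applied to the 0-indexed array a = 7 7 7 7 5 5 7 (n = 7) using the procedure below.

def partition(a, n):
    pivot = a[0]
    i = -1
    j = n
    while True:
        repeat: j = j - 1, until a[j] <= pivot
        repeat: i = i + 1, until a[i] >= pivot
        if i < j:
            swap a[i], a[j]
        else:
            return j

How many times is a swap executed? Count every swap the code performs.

3

pivot = a[0] = 7; i = -1, j = 7
j→6 (a[6]=7≤7), i→0 (a[0]=7≥7); i<j, swap → 7 7 7 7 5 5 7
j→5 (a[5]=5≤7), i→1 (a[1]=7≥7); i<j, swap → 7 5 7 7 5 7 7
j→4 (a[4]=5≤7), i→2 (a[2]=7≥7); i<j, swap → 7 5 5 7 7 7 7
j→3, i→3; i≥j, return j=3. a = 7 5 5 7 7 7 7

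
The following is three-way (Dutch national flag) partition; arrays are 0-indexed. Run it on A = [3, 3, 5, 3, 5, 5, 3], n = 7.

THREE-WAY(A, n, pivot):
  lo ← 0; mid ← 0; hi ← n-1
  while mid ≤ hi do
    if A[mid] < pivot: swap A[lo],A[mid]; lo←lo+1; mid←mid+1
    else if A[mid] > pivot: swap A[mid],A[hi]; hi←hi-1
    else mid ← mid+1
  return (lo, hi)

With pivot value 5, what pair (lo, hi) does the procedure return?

lo=0 mid=0 hi=6
3<5: swap(0,0), lo=1 mid=1 ⇒ [3, 3, 5, 3, 5, 5, 3]
3<5: swap(1,1), lo=2 mid=2 ⇒ [3, 3, 5, 3, 5, 5, 3]
5=5: mid=3
3<5: swap(2,3), lo=3 mid=4 ⇒ [3, 3, 3, 5, 5, 5, 3]
5=5: mid=5
5=5: mid=6
3<5: swap(3,6), lo=4 mid=7 ⇒ [3, 3, 3, 3, 5, 5, 5]
done. lo=4 hi=6; A=[3, 3, 3, 3, 5, 5, 5]

(4, 6)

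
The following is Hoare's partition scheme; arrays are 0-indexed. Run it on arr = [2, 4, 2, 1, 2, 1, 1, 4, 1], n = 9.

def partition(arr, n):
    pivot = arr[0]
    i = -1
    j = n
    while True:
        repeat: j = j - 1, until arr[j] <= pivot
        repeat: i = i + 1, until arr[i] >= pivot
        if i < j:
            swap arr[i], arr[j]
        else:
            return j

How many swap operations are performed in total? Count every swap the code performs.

pivot = arr[0] = 2; i = -1, j = 9
j→8 (arr[8]=1≤2), i→0 (arr[0]=2≥2); i<j, swap → [1, 4, 2, 1, 2, 1, 1, 4, 2]
j→6 (arr[6]=1≤2), i→1 (arr[1]=4≥2); i<j, swap → [1, 1, 2, 1, 2, 1, 4, 4, 2]
j→5 (arr[5]=1≤2), i→2 (arr[2]=2≥2); i<j, swap → [1, 1, 1, 1, 2, 2, 4, 4, 2]
j→4, i→4; i≥j, return j=4. arr = [1, 1, 1, 1, 2, 2, 4, 4, 2]

3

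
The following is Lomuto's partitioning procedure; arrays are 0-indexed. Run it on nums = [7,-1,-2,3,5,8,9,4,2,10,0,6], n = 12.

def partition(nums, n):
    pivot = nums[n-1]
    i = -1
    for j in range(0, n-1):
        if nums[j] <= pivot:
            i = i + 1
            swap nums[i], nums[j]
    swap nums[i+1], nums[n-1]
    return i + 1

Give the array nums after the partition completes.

pivot = nums[11] = 6; i = -1
j=0: nums[0]=7 > 6 → no swap
j=1: nums[1]=-1 ≤ 6 → i=0, swap nums[0],nums[1] → [-1,7,-2,3,5,8,9,4,2,10,0,6]
j=2: nums[2]=-2 ≤ 6 → i=1, swap nums[1],nums[2] → [-1,-2,7,3,5,8,9,4,2,10,0,6]
j=3: nums[3]=3 ≤ 6 → i=2, swap nums[2],nums[3] → [-1,-2,3,7,5,8,9,4,2,10,0,6]
j=4: nums[4]=5 ≤ 6 → i=3, swap nums[3],nums[4] → [-1,-2,3,5,7,8,9,4,2,10,0,6]
j=5: nums[5]=8 > 6 → no swap
j=6: nums[6]=9 > 6 → no swap
j=7: nums[7]=4 ≤ 6 → i=4, swap nums[4],nums[7] → [-1,-2,3,5,4,8,9,7,2,10,0,6]
j=8: nums[8]=2 ≤ 6 → i=5, swap nums[5],nums[8] → [-1,-2,3,5,4,2,9,7,8,10,0,6]
j=9: nums[9]=10 > 6 → no swap
j=10: nums[10]=0 ≤ 6 → i=6, swap nums[6],nums[10] → [-1,-2,3,5,4,2,0,7,8,10,9,6]
final swap nums[7],nums[11] → [-1,-2,3,5,4,2,0,6,8,10,9,7]; return 7

[-1,-2,3,5,4,2,0,6,8,10,9,7]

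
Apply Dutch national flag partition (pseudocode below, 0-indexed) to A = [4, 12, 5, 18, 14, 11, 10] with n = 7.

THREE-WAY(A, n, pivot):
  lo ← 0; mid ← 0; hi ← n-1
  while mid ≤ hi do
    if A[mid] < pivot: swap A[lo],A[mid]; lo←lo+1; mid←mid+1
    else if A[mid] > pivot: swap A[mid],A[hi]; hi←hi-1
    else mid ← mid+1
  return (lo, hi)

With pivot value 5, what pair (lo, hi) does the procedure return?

lo=0 mid=0 hi=6
4<5: swap(0,0), lo=1 mid=1 ⇒ [4, 12, 5, 18, 14, 11, 10]
12>5: swap(1,6), hi=5 ⇒ [4, 10, 5, 18, 14, 11, 12]
10>5: swap(1,5), hi=4 ⇒ [4, 11, 5, 18, 14, 10, 12]
11>5: swap(1,4), hi=3 ⇒ [4, 14, 5, 18, 11, 10, 12]
14>5: swap(1,3), hi=2 ⇒ [4, 18, 5, 14, 11, 10, 12]
18>5: swap(1,2), hi=1 ⇒ [4, 5, 18, 14, 11, 10, 12]
5=5: mid=2
done. lo=1 hi=1; A=[4, 5, 18, 14, 11, 10, 12]

(1, 1)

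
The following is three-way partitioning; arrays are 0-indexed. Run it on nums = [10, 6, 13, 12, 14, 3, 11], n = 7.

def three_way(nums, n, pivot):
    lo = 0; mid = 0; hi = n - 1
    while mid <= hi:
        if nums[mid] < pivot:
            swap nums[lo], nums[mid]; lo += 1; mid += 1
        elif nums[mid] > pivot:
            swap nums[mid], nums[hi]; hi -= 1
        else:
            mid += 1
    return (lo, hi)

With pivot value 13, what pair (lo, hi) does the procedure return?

(5, 5)

pivot = 13; lo=0, mid=0, hi=6
nums[mid]=10<13: swap nums[0],nums[0]; lo=1,mid=1 → [10, 6, 13, 12, 14, 3, 11]
nums[mid]=6<13: swap nums[1],nums[1]; lo=2,mid=2 → [10, 6, 13, 12, 14, 3, 11]
nums[mid]=13=13: mid=3
nums[mid]=12<13: swap nums[2],nums[3]; lo=3,mid=4 → [10, 6, 12, 13, 14, 3, 11]
nums[mid]=14>13: swap nums[4],nums[6]; hi=5 → [10, 6, 12, 13, 11, 3, 14]
nums[mid]=11<13: swap nums[3],nums[4]; lo=4,mid=5 → [10, 6, 12, 11, 13, 3, 14]
nums[mid]=3<13: swap nums[4],nums[5]; lo=5,mid=6 → [10, 6, 12, 11, 3, 13, 14]
end: lo=5, hi=5; nums = [10, 6, 12, 11, 3, 13, 14]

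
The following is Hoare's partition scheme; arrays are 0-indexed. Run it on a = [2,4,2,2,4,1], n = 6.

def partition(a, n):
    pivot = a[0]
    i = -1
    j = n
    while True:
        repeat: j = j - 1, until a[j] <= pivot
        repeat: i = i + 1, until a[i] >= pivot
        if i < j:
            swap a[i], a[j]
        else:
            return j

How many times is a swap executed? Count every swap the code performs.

pivot = a[0] = 2; i = -1, j = 6
j→5 (a[5]=1≤2), i→0 (a[0]=2≥2); i<j, swap → [1,4,2,2,4,2]
j→3 (a[3]=2≤2), i→1 (a[1]=4≥2); i<j, swap → [1,2,2,4,4,2]
j→2, i→2; i≥j, return j=2. a = [1,2,2,4,4,2]

2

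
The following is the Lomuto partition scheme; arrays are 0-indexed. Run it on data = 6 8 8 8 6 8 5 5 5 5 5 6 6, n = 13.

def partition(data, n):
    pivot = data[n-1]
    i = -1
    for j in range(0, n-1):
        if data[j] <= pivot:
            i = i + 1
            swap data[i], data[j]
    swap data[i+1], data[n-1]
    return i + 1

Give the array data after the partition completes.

pivot=6, i=-1
j=0: 6≤6, i=0, swap(0,0) ⇒ 6 8 8 8 6 8 5 5 5 5 5 6 6
j=1: 8>6, skip
j=2: 8>6, skip
j=3: 8>6, skip
j=4: 6≤6, i=1, swap(1,4) ⇒ 6 6 8 8 8 8 5 5 5 5 5 6 6
j=5: 8>6, skip
j=6: 5≤6, i=2, swap(2,6) ⇒ 6 6 5 8 8 8 8 5 5 5 5 6 6
j=7: 5≤6, i=3, swap(3,7) ⇒ 6 6 5 5 8 8 8 8 5 5 5 6 6
j=8: 5≤6, i=4, swap(4,8) ⇒ 6 6 5 5 5 8 8 8 8 5 5 6 6
j=9: 5≤6, i=5, swap(5,9) ⇒ 6 6 5 5 5 5 8 8 8 8 5 6 6
j=10: 5≤6, i=6, swap(6,10) ⇒ 6 6 5 5 5 5 5 8 8 8 8 6 6
j=11: 6≤6, i=7, swap(7,11) ⇒ 6 6 5 5 5 5 5 6 8 8 8 8 6
swap(8,12) ⇒ 6 6 5 5 5 5 5 6 6 8 8 8 8; return 8

6 6 5 5 5 5 5 6 6 8 8 8 8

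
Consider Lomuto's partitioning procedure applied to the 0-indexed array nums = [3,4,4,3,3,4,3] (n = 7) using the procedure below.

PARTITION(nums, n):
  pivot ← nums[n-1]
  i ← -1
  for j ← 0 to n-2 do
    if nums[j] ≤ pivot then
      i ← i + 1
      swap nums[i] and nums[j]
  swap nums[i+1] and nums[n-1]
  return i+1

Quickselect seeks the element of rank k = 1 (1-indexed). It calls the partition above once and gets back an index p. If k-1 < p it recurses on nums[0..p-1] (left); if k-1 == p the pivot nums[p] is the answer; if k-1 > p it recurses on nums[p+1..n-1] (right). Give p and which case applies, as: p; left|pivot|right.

pivot=3, i=-1
j=0: 3≤3, i=0, swap(0,0) ⇒ [3,4,4,3,3,4,3]
j=1: 4>3, skip
j=2: 4>3, skip
j=3: 3≤3, i=1, swap(1,3) ⇒ [3,3,4,4,3,4,3]
j=4: 3≤3, i=2, swap(2,4) ⇒ [3,3,3,4,4,4,3]
j=5: 4>3, skip
swap(3,6) ⇒ [3,3,3,3,4,4,4]; return 3
p = 3; k-1 = 0 < 3 ⇒ left

3; left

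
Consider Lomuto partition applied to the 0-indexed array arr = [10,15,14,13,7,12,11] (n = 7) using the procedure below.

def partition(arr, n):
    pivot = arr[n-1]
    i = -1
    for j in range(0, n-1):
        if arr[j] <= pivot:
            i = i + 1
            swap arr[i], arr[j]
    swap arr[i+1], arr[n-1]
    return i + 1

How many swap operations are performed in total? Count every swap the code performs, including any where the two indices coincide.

3

pivot = arr[6] = 11; i = -1
j=0: arr[0]=10 ≤ 11 → i=0, swap arr[0],arr[0] (no change) → [10,15,14,13,7,12,11]
j=1: arr[1]=15 > 11 → no swap
j=2: arr[2]=14 > 11 → no swap
j=3: arr[3]=13 > 11 → no swap
j=4: arr[4]=7 ≤ 11 → i=1, swap arr[1],arr[4] → [10,7,14,13,15,12,11]
j=5: arr[5]=12 > 11 → no swap
final swap arr[2],arr[6] → [10,7,11,13,15,12,14]; return 2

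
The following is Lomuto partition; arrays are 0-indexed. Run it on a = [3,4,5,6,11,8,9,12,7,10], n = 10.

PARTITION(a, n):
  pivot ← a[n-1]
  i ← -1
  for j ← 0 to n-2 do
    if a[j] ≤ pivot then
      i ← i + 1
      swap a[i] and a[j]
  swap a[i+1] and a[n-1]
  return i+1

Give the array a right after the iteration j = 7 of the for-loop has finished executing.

[3,4,5,6,8,9,11,12,7,10]

pivot = a[9] = 10; i = -1
j=0: a[0]=3 ≤ 10 → i=0, swap a[0],a[0] (no change) → [3,4,5,6,11,8,9,12,7,10]
j=1: a[1]=4 ≤ 10 → i=1, swap a[1],a[1] (no change) → [3,4,5,6,11,8,9,12,7,10]
j=2: a[2]=5 ≤ 10 → i=2, swap a[2],a[2] (no change) → [3,4,5,6,11,8,9,12,7,10]
j=3: a[3]=6 ≤ 10 → i=3, swap a[3],a[3] (no change) → [3,4,5,6,11,8,9,12,7,10]
j=4: a[4]=11 > 10 → no swap
j=5: a[5]=8 ≤ 10 → i=4, swap a[4],a[5] → [3,4,5,6,8,11,9,12,7,10]
j=6: a[6]=9 ≤ 10 → i=5, swap a[5],a[6] → [3,4,5,6,8,9,11,12,7,10]
j=7: a[7]=12 > 10 → no swap
(after j=7) a = [3,4,5,6,8,9,11,12,7,10]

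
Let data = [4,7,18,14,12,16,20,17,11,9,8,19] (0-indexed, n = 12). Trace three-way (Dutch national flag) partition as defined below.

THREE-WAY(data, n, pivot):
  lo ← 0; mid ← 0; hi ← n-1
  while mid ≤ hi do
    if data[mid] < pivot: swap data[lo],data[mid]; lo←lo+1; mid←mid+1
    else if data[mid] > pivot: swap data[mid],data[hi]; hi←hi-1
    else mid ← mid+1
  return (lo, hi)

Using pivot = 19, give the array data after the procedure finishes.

[4,7,18,14,12,16,17,11,9,8,19,20]

pivot = 19; lo=0, mid=0, hi=11
data[mid]=4<19: swap data[0],data[0]; lo=1,mid=1 → [4,7,18,14,12,16,20,17,11,9,8,19]
data[mid]=7<19: swap data[1],data[1]; lo=2,mid=2 → [4,7,18,14,12,16,20,17,11,9,8,19]
data[mid]=18<19: swap data[2],data[2]; lo=3,mid=3 → [4,7,18,14,12,16,20,17,11,9,8,19]
data[mid]=14<19: swap data[3],data[3]; lo=4,mid=4 → [4,7,18,14,12,16,20,17,11,9,8,19]
data[mid]=12<19: swap data[4],data[4]; lo=5,mid=5 → [4,7,18,14,12,16,20,17,11,9,8,19]
data[mid]=16<19: swap data[5],data[5]; lo=6,mid=6 → [4,7,18,14,12,16,20,17,11,9,8,19]
data[mid]=20>19: swap data[6],data[11]; hi=10 → [4,7,18,14,12,16,19,17,11,9,8,20]
data[mid]=19=19: mid=7
data[mid]=17<19: swap data[6],data[7]; lo=7,mid=8 → [4,7,18,14,12,16,17,19,11,9,8,20]
data[mid]=11<19: swap data[7],data[8]; lo=8,mid=9 → [4,7,18,14,12,16,17,11,19,9,8,20]
data[mid]=9<19: swap data[8],data[9]; lo=9,mid=10 → [4,7,18,14,12,16,17,11,9,19,8,20]
data[mid]=8<19: swap data[9],data[10]; lo=10,mid=11 → [4,7,18,14,12,16,17,11,9,8,19,20]
end: lo=10, hi=10; data = [4,7,18,14,12,16,17,11,9,8,19,20]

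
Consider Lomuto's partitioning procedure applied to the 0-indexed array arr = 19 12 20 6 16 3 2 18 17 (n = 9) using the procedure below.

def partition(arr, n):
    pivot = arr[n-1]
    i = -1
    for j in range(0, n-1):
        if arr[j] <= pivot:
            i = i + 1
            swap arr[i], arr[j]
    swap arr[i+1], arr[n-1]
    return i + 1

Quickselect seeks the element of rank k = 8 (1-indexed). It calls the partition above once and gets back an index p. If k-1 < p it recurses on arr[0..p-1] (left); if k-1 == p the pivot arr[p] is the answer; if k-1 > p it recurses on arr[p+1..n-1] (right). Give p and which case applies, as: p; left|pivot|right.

pivot = arr[8] = 17; i = -1
j=0: arr[0]=19 > 17 → no swap
j=1: arr[1]=12 ≤ 17 → i=0, swap arr[0],arr[1] → 12 19 20 6 16 3 2 18 17
j=2: arr[2]=20 > 17 → no swap
j=3: arr[3]=6 ≤ 17 → i=1, swap arr[1],arr[3] → 12 6 20 19 16 3 2 18 17
j=4: arr[4]=16 ≤ 17 → i=2, swap arr[2],arr[4] → 12 6 16 19 20 3 2 18 17
j=5: arr[5]=3 ≤ 17 → i=3, swap arr[3],arr[5] → 12 6 16 3 20 19 2 18 17
j=6: arr[6]=2 ≤ 17 → i=4, swap arr[4],arr[6] → 12 6 16 3 2 19 20 18 17
j=7: arr[7]=18 > 17 → no swap
final swap arr[5],arr[8] → 12 6 16 3 2 17 20 18 19; return 5
p = 5; k-1 = 7 > 5 ⇒ right

5; right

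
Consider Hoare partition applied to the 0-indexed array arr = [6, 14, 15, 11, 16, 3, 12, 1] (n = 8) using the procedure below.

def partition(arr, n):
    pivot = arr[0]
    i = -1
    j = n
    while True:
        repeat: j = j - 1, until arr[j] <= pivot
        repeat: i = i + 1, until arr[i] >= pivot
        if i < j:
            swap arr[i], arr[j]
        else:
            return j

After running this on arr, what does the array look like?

pivot = arr[0] = 6; i = -1, j = 8
j→7 (arr[7]=1≤6), i→0 (arr[0]=6≥6); i<j, swap → [1, 14, 15, 11, 16, 3, 12, 6]
j→5 (arr[5]=3≤6), i→1 (arr[1]=14≥6); i<j, swap → [1, 3, 15, 11, 16, 14, 12, 6]
j→1, i→2; i≥j, return j=1. arr = [1, 3, 15, 11, 16, 14, 12, 6]

[1, 3, 15, 11, 16, 14, 12, 6]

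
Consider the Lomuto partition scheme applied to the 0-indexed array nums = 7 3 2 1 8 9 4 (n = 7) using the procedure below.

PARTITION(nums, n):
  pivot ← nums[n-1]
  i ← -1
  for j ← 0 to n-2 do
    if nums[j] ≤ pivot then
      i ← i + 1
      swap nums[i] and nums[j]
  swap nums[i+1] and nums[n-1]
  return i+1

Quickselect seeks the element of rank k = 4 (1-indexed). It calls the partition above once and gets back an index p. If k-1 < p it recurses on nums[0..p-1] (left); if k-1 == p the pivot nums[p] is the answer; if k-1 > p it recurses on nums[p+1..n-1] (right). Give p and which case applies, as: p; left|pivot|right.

3; pivot

pivot = nums[6] = 4; i = -1
j=0: nums[0]=7 > 4 → no swap
j=1: nums[1]=3 ≤ 4 → i=0, swap nums[0],nums[1] → 3 7 2 1 8 9 4
j=2: nums[2]=2 ≤ 4 → i=1, swap nums[1],nums[2] → 3 2 7 1 8 9 4
j=3: nums[3]=1 ≤ 4 → i=2, swap nums[2],nums[3] → 3 2 1 7 8 9 4
j=4: nums[4]=8 > 4 → no swap
j=5: nums[5]=9 > 4 → no swap
final swap nums[3],nums[6] → 3 2 1 4 8 9 7; return 3
p = 3; k-1 = 3 == 3 ⇒ pivot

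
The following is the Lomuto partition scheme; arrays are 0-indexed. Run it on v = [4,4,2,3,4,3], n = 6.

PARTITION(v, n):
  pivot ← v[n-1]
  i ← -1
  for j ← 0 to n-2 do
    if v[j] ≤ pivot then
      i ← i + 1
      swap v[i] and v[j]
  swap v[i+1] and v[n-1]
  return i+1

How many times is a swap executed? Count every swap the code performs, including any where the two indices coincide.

pivot = v[5] = 3; i = -1
j=0: v[0]=4 > 3 → no swap
j=1: v[1]=4 > 3 → no swap
j=2: v[2]=2 ≤ 3 → i=0, swap v[0],v[2] → [2,4,4,3,4,3]
j=3: v[3]=3 ≤ 3 → i=1, swap v[1],v[3] → [2,3,4,4,4,3]
j=4: v[4]=4 > 3 → no swap
final swap v[2],v[5] → [2,3,3,4,4,4]; return 2

3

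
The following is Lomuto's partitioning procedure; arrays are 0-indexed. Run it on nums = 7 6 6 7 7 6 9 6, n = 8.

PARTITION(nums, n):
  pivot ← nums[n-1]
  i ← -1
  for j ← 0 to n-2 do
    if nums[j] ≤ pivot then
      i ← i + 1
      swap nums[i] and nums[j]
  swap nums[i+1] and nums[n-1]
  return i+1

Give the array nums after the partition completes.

6 6 6 6 7 7 9 7

pivot=6, i=-1
j=0: 7>6, skip
j=1: 6≤6, i=0, swap(0,1) ⇒ 6 7 6 7 7 6 9 6
j=2: 6≤6, i=1, swap(1,2) ⇒ 6 6 7 7 7 6 9 6
j=3: 7>6, skip
j=4: 7>6, skip
j=5: 6≤6, i=2, swap(2,5) ⇒ 6 6 6 7 7 7 9 6
j=6: 9>6, skip
swap(3,7) ⇒ 6 6 6 6 7 7 9 7; return 3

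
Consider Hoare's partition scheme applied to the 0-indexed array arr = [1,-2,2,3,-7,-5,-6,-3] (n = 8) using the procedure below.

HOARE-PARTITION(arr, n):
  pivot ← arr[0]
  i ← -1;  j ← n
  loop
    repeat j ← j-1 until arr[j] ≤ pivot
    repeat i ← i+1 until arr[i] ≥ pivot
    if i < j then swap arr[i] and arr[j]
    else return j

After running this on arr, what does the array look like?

pivot = arr[0] = 1; i = -1, j = 8
j→7 (arr[7]=-3≤1), i→0 (arr[0]=1≥1); i<j, swap → [-3,-2,2,3,-7,-5,-6,1]
j→6 (arr[6]=-6≤1), i→2 (arr[2]=2≥1); i<j, swap → [-3,-2,-6,3,-7,-5,2,1]
j→5 (arr[5]=-5≤1), i→3 (arr[3]=3≥1); i<j, swap → [-3,-2,-6,-5,-7,3,2,1]
j→4, i→5; i≥j, return j=4. arr = [-3,-2,-6,-5,-7,3,2,1]

[-3,-2,-6,-5,-7,3,2,1]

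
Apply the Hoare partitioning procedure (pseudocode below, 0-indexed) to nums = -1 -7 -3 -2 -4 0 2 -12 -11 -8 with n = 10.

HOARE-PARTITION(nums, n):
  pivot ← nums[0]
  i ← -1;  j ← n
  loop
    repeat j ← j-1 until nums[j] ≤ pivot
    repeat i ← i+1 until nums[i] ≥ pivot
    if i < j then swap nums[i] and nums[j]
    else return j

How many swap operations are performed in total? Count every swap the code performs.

pivot=-1
j stops at 9 (-8), i stops at 0 (-1); swap ⇒ -8 -7 -3 -2 -4 0 2 -12 -11 -1
j stops at 8 (-11), i stops at 5 (0); swap ⇒ -8 -7 -3 -2 -4 -11 2 -12 0 -1
j stops at 7 (-12), i stops at 6 (2); swap ⇒ -8 -7 -3 -2 -4 -11 -12 2 0 -1
j stops at 6, i stops at 7; i≥j ⇒ return 6. nums=-8 -7 -3 -2 -4 -11 -12 2 0 -1

3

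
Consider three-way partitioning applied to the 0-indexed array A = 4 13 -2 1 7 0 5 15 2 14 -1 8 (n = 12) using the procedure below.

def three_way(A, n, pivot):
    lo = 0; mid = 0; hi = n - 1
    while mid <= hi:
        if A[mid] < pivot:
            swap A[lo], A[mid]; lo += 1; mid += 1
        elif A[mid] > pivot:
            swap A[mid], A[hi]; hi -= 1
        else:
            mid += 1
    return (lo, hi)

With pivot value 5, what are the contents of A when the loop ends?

lo=0 mid=0 hi=11
4<5: swap(0,0), lo=1 mid=1 ⇒ 4 13 -2 1 7 0 5 15 2 14 -1 8
13>5: swap(1,11), hi=10 ⇒ 4 8 -2 1 7 0 5 15 2 14 -1 13
8>5: swap(1,10), hi=9 ⇒ 4 -1 -2 1 7 0 5 15 2 14 8 13
-1<5: swap(1,1), lo=2 mid=2 ⇒ 4 -1 -2 1 7 0 5 15 2 14 8 13
-2<5: swap(2,2), lo=3 mid=3 ⇒ 4 -1 -2 1 7 0 5 15 2 14 8 13
1<5: swap(3,3), lo=4 mid=4 ⇒ 4 -1 -2 1 7 0 5 15 2 14 8 13
7>5: swap(4,9), hi=8 ⇒ 4 -1 -2 1 14 0 5 15 2 7 8 13
14>5: swap(4,8), hi=7 ⇒ 4 -1 -2 1 2 0 5 15 14 7 8 13
2<5: swap(4,4), lo=5 mid=5 ⇒ 4 -1 -2 1 2 0 5 15 14 7 8 13
0<5: swap(5,5), lo=6 mid=6 ⇒ 4 -1 -2 1 2 0 5 15 14 7 8 13
5=5: mid=7
15>5: swap(7,7), hi=6 ⇒ 4 -1 -2 1 2 0 5 15 14 7 8 13
done. lo=6 hi=6; A=4 -1 -2 1 2 0 5 15 14 7 8 13

4 -1 -2 1 2 0 5 15 14 7 8 13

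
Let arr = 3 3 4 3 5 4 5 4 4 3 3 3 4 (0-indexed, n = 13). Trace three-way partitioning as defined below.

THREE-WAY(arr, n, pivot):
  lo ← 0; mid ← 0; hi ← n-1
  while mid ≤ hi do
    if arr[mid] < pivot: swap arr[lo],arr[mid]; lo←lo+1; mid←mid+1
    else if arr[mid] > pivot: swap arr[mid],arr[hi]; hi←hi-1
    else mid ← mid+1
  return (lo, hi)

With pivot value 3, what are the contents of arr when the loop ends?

3 3 3 3 3 3 4 4 5 4 5 4 4

lo=0 mid=0 hi=12
3=3: mid=1
3=3: mid=2
4>3: swap(2,12), hi=11 ⇒ 3 3 4 3 5 4 5 4 4 3 3 3 4
4>3: swap(2,11), hi=10 ⇒ 3 3 3 3 5 4 5 4 4 3 3 4 4
3=3: mid=3
3=3: mid=4
5>3: swap(4,10), hi=9 ⇒ 3 3 3 3 3 4 5 4 4 3 5 4 4
3=3: mid=5
4>3: swap(5,9), hi=8 ⇒ 3 3 3 3 3 3 5 4 4 4 5 4 4
3=3: mid=6
5>3: swap(6,8), hi=7 ⇒ 3 3 3 3 3 3 4 4 5 4 5 4 4
4>3: swap(6,7), hi=6 ⇒ 3 3 3 3 3 3 4 4 5 4 5 4 4
4>3: swap(6,6), hi=5 ⇒ 3 3 3 3 3 3 4 4 5 4 5 4 4
done. lo=0 hi=5; arr=3 3 3 3 3 3 4 4 5 4 5 4 4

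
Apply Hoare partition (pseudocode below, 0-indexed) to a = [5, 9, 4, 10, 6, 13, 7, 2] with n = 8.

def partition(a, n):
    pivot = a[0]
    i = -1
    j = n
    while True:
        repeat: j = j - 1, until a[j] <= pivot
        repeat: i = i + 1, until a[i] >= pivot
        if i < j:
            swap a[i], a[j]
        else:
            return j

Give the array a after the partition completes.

[2, 4, 9, 10, 6, 13, 7, 5]

pivot = a[0] = 5; i = -1, j = 8
j→7 (a[7]=2≤5), i→0 (a[0]=5≥5); i<j, swap → [2, 9, 4, 10, 6, 13, 7, 5]
j→2 (a[2]=4≤5), i→1 (a[1]=9≥5); i<j, swap → [2, 4, 9, 10, 6, 13, 7, 5]
j→1, i→2; i≥j, return j=1. a = [2, 4, 9, 10, 6, 13, 7, 5]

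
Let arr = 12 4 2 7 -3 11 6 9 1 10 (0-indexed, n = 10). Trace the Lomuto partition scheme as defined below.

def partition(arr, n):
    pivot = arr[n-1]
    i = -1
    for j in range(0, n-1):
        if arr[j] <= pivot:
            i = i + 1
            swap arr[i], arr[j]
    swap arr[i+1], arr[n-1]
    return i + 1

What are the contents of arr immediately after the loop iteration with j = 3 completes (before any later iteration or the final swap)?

4 2 7 12 -3 11 6 9 1 10

pivot = arr[9] = 10; i = -1
j=0: arr[0]=12 > 10 → no swap
j=1: arr[1]=4 ≤ 10 → i=0, swap arr[0],arr[1] → 4 12 2 7 -3 11 6 9 1 10
j=2: arr[2]=2 ≤ 10 → i=1, swap arr[1],arr[2] → 4 2 12 7 -3 11 6 9 1 10
j=3: arr[3]=7 ≤ 10 → i=2, swap arr[2],arr[3] → 4 2 7 12 -3 11 6 9 1 10
(after j=3) arr = 4 2 7 12 -3 11 6 9 1 10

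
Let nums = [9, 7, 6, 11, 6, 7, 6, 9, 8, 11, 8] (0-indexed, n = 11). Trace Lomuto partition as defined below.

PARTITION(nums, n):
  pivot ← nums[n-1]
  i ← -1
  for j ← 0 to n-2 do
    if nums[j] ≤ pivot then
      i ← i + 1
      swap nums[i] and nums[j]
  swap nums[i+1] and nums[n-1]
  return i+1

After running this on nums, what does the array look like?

[7, 6, 6, 7, 6, 8, 8, 9, 11, 11, 9]

pivot = nums[10] = 8; i = -1
j=0: nums[0]=9 > 8 → no swap
j=1: nums[1]=7 ≤ 8 → i=0, swap nums[0],nums[1] → [7, 9, 6, 11, 6, 7, 6, 9, 8, 11, 8]
j=2: nums[2]=6 ≤ 8 → i=1, swap nums[1],nums[2] → [7, 6, 9, 11, 6, 7, 6, 9, 8, 11, 8]
j=3: nums[3]=11 > 8 → no swap
j=4: nums[4]=6 ≤ 8 → i=2, swap nums[2],nums[4] → [7, 6, 6, 11, 9, 7, 6, 9, 8, 11, 8]
j=5: nums[5]=7 ≤ 8 → i=3, swap nums[3],nums[5] → [7, 6, 6, 7, 9, 11, 6, 9, 8, 11, 8]
j=6: nums[6]=6 ≤ 8 → i=4, swap nums[4],nums[6] → [7, 6, 6, 7, 6, 11, 9, 9, 8, 11, 8]
j=7: nums[7]=9 > 8 → no swap
j=8: nums[8]=8 ≤ 8 → i=5, swap nums[5],nums[8] → [7, 6, 6, 7, 6, 8, 9, 9, 11, 11, 8]
j=9: nums[9]=11 > 8 → no swap
final swap nums[6],nums[10] → [7, 6, 6, 7, 6, 8, 8, 9, 11, 11, 9]; return 6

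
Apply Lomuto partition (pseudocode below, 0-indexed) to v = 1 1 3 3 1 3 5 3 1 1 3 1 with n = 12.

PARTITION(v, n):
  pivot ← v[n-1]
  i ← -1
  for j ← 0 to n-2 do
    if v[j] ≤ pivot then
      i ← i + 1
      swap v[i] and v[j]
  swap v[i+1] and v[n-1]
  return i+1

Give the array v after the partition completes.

1 1 1 1 1 1 5 3 3 3 3 3

pivot = v[11] = 1; i = -1
j=0: v[0]=1 ≤ 1 → i=0, swap v[0],v[0] (no change) → 1 1 3 3 1 3 5 3 1 1 3 1
j=1: v[1]=1 ≤ 1 → i=1, swap v[1],v[1] (no change) → 1 1 3 3 1 3 5 3 1 1 3 1
j=2: v[2]=3 > 1 → no swap
j=3: v[3]=3 > 1 → no swap
j=4: v[4]=1 ≤ 1 → i=2, swap v[2],v[4] → 1 1 1 3 3 3 5 3 1 1 3 1
j=5: v[5]=3 > 1 → no swap
j=6: v[6]=5 > 1 → no swap
j=7: v[7]=3 > 1 → no swap
j=8: v[8]=1 ≤ 1 → i=3, swap v[3],v[8] → 1 1 1 1 3 3 5 3 3 1 3 1
j=9: v[9]=1 ≤ 1 → i=4, swap v[4],v[9] → 1 1 1 1 1 3 5 3 3 3 3 1
j=10: v[10]=3 > 1 → no swap
final swap v[5],v[11] → 1 1 1 1 1 1 5 3 3 3 3 3; return 5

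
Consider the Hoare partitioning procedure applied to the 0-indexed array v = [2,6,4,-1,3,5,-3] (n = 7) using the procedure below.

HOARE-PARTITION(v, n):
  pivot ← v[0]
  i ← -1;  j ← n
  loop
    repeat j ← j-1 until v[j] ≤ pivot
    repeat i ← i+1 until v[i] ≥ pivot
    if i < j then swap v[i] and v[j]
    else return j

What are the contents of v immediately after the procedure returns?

pivot=2
j stops at 6 (-3), i stops at 0 (2); swap ⇒ [-3,6,4,-1,3,5,2]
j stops at 3 (-1), i stops at 1 (6); swap ⇒ [-3,-1,4,6,3,5,2]
j stops at 1, i stops at 2; i≥j ⇒ return 1. v=[-3,-1,4,6,3,5,2]

[-3,-1,4,6,3,5,2]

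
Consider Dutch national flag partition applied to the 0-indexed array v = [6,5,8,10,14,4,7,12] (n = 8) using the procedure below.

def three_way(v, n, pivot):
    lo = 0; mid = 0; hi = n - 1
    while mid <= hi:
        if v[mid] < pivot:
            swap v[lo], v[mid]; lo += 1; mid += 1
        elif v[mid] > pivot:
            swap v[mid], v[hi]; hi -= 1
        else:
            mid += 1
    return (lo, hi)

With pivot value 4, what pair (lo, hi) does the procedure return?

(0, 0)

pivot = 4; lo=0, mid=0, hi=7
v[mid]=6>4: swap v[0],v[7]; hi=6 → [12,5,8,10,14,4,7,6]
v[mid]=12>4: swap v[0],v[6]; hi=5 → [7,5,8,10,14,4,12,6]
v[mid]=7>4: swap v[0],v[5]; hi=4 → [4,5,8,10,14,7,12,6]
v[mid]=4=4: mid=1
v[mid]=5>4: swap v[1],v[4]; hi=3 → [4,14,8,10,5,7,12,6]
v[mid]=14>4: swap v[1],v[3]; hi=2 → [4,10,8,14,5,7,12,6]
v[mid]=10>4: swap v[1],v[2]; hi=1 → [4,8,10,14,5,7,12,6]
v[mid]=8>4: swap v[1],v[1]; hi=0 → [4,8,10,14,5,7,12,6]
end: lo=0, hi=0; v = [4,8,10,14,5,7,12,6]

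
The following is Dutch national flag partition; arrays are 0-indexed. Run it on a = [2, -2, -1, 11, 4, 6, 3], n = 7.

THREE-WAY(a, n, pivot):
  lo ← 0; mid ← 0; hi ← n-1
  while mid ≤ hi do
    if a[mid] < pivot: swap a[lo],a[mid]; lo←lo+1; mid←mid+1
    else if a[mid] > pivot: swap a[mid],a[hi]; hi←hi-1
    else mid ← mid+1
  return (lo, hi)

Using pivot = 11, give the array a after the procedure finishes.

lo=0 mid=0 hi=6
2<11: swap(0,0), lo=1 mid=1 ⇒ [2, -2, -1, 11, 4, 6, 3]
-2<11: swap(1,1), lo=2 mid=2 ⇒ [2, -2, -1, 11, 4, 6, 3]
-1<11: swap(2,2), lo=3 mid=3 ⇒ [2, -2, -1, 11, 4, 6, 3]
11=11: mid=4
4<11: swap(3,4), lo=4 mid=5 ⇒ [2, -2, -1, 4, 11, 6, 3]
6<11: swap(4,5), lo=5 mid=6 ⇒ [2, -2, -1, 4, 6, 11, 3]
3<11: swap(5,6), lo=6 mid=7 ⇒ [2, -2, -1, 4, 6, 3, 11]
done. lo=6 hi=6; a=[2, -2, -1, 4, 6, 3, 11]

[2, -2, -1, 4, 6, 3, 11]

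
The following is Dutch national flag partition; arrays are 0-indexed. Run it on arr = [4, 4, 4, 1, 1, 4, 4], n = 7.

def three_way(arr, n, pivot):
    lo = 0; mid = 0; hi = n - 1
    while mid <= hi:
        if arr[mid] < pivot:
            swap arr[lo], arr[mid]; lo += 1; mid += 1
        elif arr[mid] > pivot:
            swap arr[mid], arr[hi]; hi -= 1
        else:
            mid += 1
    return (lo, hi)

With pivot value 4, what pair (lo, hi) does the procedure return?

pivot = 4; lo=0, mid=0, hi=6
arr[mid]=4=4: mid=1
arr[mid]=4=4: mid=2
arr[mid]=4=4: mid=3
arr[mid]=1<4: swap arr[0],arr[3]; lo=1,mid=4 → [1, 4, 4, 4, 1, 4, 4]
arr[mid]=1<4: swap arr[1],arr[4]; lo=2,mid=5 → [1, 1, 4, 4, 4, 4, 4]
arr[mid]=4=4: mid=6
arr[mid]=4=4: mid=7
end: lo=2, hi=6; arr = [1, 1, 4, 4, 4, 4, 4]

(2, 6)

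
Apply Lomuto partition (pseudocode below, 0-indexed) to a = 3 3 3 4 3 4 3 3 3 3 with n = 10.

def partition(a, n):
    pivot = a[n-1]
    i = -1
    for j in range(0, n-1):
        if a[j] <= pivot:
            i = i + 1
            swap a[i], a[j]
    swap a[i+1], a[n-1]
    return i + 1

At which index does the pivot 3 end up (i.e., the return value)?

pivot=3, i=-1
j=0: 3≤3, i=0, swap(0,0) ⇒ 3 3 3 4 3 4 3 3 3 3
j=1: 3≤3, i=1, swap(1,1) ⇒ 3 3 3 4 3 4 3 3 3 3
j=2: 3≤3, i=2, swap(2,2) ⇒ 3 3 3 4 3 4 3 3 3 3
j=3: 4>3, skip
j=4: 3≤3, i=3, swap(3,4) ⇒ 3 3 3 3 4 4 3 3 3 3
j=5: 4>3, skip
j=6: 3≤3, i=4, swap(4,6) ⇒ 3 3 3 3 3 4 4 3 3 3
j=7: 3≤3, i=5, swap(5,7) ⇒ 3 3 3 3 3 3 4 4 3 3
j=8: 3≤3, i=6, swap(6,8) ⇒ 3 3 3 3 3 3 3 4 4 3
swap(7,9) ⇒ 3 3 3 3 3 3 3 3 4 4; return 7

7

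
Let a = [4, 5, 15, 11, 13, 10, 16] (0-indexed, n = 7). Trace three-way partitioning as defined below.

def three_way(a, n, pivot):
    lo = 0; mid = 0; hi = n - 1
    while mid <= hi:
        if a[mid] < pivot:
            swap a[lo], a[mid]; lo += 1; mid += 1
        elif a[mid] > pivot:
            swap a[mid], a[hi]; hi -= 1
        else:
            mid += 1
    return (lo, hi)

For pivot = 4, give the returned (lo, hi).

(0, 0)

lo=0 mid=0 hi=6
4=4: mid=1
5>4: swap(1,6), hi=5 ⇒ [4, 16, 15, 11, 13, 10, 5]
16>4: swap(1,5), hi=4 ⇒ [4, 10, 15, 11, 13, 16, 5]
10>4: swap(1,4), hi=3 ⇒ [4, 13, 15, 11, 10, 16, 5]
13>4: swap(1,3), hi=2 ⇒ [4, 11, 15, 13, 10, 16, 5]
11>4: swap(1,2), hi=1 ⇒ [4, 15, 11, 13, 10, 16, 5]
15>4: swap(1,1), hi=0 ⇒ [4, 15, 11, 13, 10, 16, 5]
done. lo=0 hi=0; a=[4, 15, 11, 13, 10, 16, 5]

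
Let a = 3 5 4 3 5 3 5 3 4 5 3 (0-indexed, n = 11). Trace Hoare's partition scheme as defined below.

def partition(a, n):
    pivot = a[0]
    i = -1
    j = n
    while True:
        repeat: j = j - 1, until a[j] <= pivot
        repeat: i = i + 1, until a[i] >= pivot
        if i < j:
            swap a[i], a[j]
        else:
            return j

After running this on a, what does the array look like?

3 3 3 3 5 4 5 5 4 5 3

pivot=3
j stops at 10 (3), i stops at 0 (3); swap ⇒ 3 5 4 3 5 3 5 3 4 5 3
j stops at 7 (3), i stops at 1 (5); swap ⇒ 3 3 4 3 5 3 5 5 4 5 3
j stops at 5 (3), i stops at 2 (4); swap ⇒ 3 3 3 3 5 4 5 5 4 5 3
j stops at 3, i stops at 3; i≥j ⇒ return 3. a=3 3 3 3 5 4 5 5 4 5 3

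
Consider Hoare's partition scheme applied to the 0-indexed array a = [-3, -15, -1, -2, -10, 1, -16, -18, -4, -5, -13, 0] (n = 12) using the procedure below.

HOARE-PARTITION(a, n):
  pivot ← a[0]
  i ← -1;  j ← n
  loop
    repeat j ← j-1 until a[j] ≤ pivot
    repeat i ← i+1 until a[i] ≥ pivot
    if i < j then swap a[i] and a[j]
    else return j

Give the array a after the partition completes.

pivot=-3
j stops at 10 (-13), i stops at 0 (-3); swap ⇒ [-13, -15, -1, -2, -10, 1, -16, -18, -4, -5, -3, 0]
j stops at 9 (-5), i stops at 2 (-1); swap ⇒ [-13, -15, -5, -2, -10, 1, -16, -18, -4, -1, -3, 0]
j stops at 8 (-4), i stops at 3 (-2); swap ⇒ [-13, -15, -5, -4, -10, 1, -16, -18, -2, -1, -3, 0]
j stops at 7 (-18), i stops at 5 (1); swap ⇒ [-13, -15, -5, -4, -10, -18, -16, 1, -2, -1, -3, 0]
j stops at 6, i stops at 7; i≥j ⇒ return 6. a=[-13, -15, -5, -4, -10, -18, -16, 1, -2, -1, -3, 0]

[-13, -15, -5, -4, -10, -18, -16, 1, -2, -1, -3, 0]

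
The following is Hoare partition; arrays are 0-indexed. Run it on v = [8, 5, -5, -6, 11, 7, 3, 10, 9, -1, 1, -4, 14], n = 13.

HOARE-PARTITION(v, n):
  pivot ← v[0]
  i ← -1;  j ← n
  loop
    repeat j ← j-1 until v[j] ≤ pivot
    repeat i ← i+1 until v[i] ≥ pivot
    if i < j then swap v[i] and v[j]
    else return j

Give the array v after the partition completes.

[-4, 5, -5, -6, 1, 7, 3, -1, 9, 10, 11, 8, 14]

pivot = v[0] = 8; i = -1, j = 13
j→11 (v[11]=-4≤8), i→0 (v[0]=8≥8); i<j, swap → [-4, 5, -5, -6, 11, 7, 3, 10, 9, -1, 1, 8, 14]
j→10 (v[10]=1≤8), i→4 (v[4]=11≥8); i<j, swap → [-4, 5, -5, -6, 1, 7, 3, 10, 9, -1, 11, 8, 14]
j→9 (v[9]=-1≤8), i→7 (v[7]=10≥8); i<j, swap → [-4, 5, -5, -6, 1, 7, 3, -1, 9, 10, 11, 8, 14]
j→7, i→8; i≥j, return j=7. v = [-4, 5, -5, -6, 1, 7, 3, -1, 9, 10, 11, 8, 14]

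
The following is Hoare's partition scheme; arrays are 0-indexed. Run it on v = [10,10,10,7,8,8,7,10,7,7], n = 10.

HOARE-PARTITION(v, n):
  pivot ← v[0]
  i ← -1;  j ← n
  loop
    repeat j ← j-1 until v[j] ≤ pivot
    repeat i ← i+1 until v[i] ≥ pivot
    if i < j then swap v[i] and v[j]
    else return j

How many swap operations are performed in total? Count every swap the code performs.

3

pivot=10
j stops at 9 (7), i stops at 0 (10); swap ⇒ [7,10,10,7,8,8,7,10,7,10]
j stops at 8 (7), i stops at 1 (10); swap ⇒ [7,7,10,7,8,8,7,10,10,10]
j stops at 7 (10), i stops at 2 (10); swap ⇒ [7,7,10,7,8,8,7,10,10,10]
j stops at 6, i stops at 7; i≥j ⇒ return 6. v=[7,7,10,7,8,8,7,10,10,10]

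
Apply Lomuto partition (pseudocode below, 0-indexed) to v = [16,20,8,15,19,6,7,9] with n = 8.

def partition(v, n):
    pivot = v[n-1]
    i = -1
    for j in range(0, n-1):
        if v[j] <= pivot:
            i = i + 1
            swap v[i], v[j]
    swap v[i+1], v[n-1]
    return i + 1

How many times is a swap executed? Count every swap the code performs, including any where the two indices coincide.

pivot = v[7] = 9; i = -1
j=0: v[0]=16 > 9 → no swap
j=1: v[1]=20 > 9 → no swap
j=2: v[2]=8 ≤ 9 → i=0, swap v[0],v[2] → [8,20,16,15,19,6,7,9]
j=3: v[3]=15 > 9 → no swap
j=4: v[4]=19 > 9 → no swap
j=5: v[5]=6 ≤ 9 → i=1, swap v[1],v[5] → [8,6,16,15,19,20,7,9]
j=6: v[6]=7 ≤ 9 → i=2, swap v[2],v[6] → [8,6,7,15,19,20,16,9]
final swap v[3],v[7] → [8,6,7,9,19,20,16,15]; return 3

4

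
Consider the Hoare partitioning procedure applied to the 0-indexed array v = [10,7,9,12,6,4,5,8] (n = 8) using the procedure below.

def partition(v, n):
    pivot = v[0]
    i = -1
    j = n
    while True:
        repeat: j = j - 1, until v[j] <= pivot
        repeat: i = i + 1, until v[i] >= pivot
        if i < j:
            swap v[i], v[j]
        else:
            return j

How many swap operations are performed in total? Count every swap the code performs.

pivot=10
j stops at 7 (8), i stops at 0 (10); swap ⇒ [8,7,9,12,6,4,5,10]
j stops at 6 (5), i stops at 3 (12); swap ⇒ [8,7,9,5,6,4,12,10]
j stops at 5, i stops at 6; i≥j ⇒ return 5. v=[8,7,9,5,6,4,12,10]

2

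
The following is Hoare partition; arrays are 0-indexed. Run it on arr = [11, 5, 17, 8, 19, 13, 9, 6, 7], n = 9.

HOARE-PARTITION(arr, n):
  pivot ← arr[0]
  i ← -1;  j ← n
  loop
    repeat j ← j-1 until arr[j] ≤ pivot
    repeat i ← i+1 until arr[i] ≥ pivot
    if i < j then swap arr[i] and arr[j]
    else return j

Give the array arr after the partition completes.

pivot=11
j stops at 8 (7), i stops at 0 (11); swap ⇒ [7, 5, 17, 8, 19, 13, 9, 6, 11]
j stops at 7 (6), i stops at 2 (17); swap ⇒ [7, 5, 6, 8, 19, 13, 9, 17, 11]
j stops at 6 (9), i stops at 4 (19); swap ⇒ [7, 5, 6, 8, 9, 13, 19, 17, 11]
j stops at 4, i stops at 5; i≥j ⇒ return 4. arr=[7, 5, 6, 8, 9, 13, 19, 17, 11]

[7, 5, 6, 8, 9, 13, 19, 17, 11]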